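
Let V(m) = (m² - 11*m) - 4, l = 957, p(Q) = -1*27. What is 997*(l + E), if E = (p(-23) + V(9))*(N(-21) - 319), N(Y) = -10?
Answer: 17026766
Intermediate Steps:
p(Q) = -27
V(m) = -4 + m² - 11*m
E = 16121 (E = (-27 + (-4 + 9² - 11*9))*(-10 - 319) = (-27 + (-4 + 81 - 99))*(-329) = (-27 - 22)*(-329) = -49*(-329) = 16121)
997*(l + E) = 997*(957 + 16121) = 997*17078 = 17026766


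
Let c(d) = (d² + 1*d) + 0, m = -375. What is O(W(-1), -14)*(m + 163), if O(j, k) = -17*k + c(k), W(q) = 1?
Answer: -89040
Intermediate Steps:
c(d) = d + d² (c(d) = (d² + d) + 0 = (d + d²) + 0 = d + d²)
O(j, k) = -17*k + k*(1 + k)
O(W(-1), -14)*(m + 163) = (-14*(-16 - 14))*(-375 + 163) = -14*(-30)*(-212) = 420*(-212) = -89040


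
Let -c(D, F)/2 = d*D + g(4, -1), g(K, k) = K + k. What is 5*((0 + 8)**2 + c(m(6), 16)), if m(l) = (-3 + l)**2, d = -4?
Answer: 650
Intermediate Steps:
c(D, F) = -6 + 8*D (c(D, F) = -2*(-4*D + (4 - 1)) = -2*(-4*D + 3) = -2*(3 - 4*D) = -6 + 8*D)
5*((0 + 8)**2 + c(m(6), 16)) = 5*((0 + 8)**2 + (-6 + 8*(-3 + 6)**2)) = 5*(8**2 + (-6 + 8*3**2)) = 5*(64 + (-6 + 8*9)) = 5*(64 + (-6 + 72)) = 5*(64 + 66) = 5*130 = 650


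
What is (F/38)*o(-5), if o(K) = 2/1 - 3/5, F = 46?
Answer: 161/95 ≈ 1.6947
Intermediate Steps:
o(K) = 7/5 (o(K) = 2*1 - 3*⅕ = 2 - ⅗ = 7/5)
(F/38)*o(-5) = (46/38)*(7/5) = (46*(1/38))*(7/5) = (23/19)*(7/5) = 161/95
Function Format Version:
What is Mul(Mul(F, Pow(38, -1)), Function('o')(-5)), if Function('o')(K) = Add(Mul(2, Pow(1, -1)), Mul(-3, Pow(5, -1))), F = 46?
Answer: Rational(161, 95) ≈ 1.6947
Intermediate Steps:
Function('o')(K) = Rational(7, 5) (Function('o')(K) = Add(Mul(2, 1), Mul(-3, Rational(1, 5))) = Add(2, Rational(-3, 5)) = Rational(7, 5))
Mul(Mul(F, Pow(38, -1)), Function('o')(-5)) = Mul(Mul(46, Pow(38, -1)), Rational(7, 5)) = Mul(Mul(46, Rational(1, 38)), Rational(7, 5)) = Mul(Rational(23, 19), Rational(7, 5)) = Rational(161, 95)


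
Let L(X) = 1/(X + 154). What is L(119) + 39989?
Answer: 10916998/273 ≈ 39989.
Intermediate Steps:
L(X) = 1/(154 + X)
L(119) + 39989 = 1/(154 + 119) + 39989 = 1/273 + 39989 = 10916998/273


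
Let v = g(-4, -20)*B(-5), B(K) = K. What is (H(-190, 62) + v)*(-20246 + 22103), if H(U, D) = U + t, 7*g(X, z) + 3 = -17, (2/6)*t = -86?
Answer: -5637852/7 ≈ -8.0541e+5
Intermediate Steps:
t = -258 (t = 3*(-86) = -258)
g(X, z) = -20/7 (g(X, z) = -3/7 + (1/7)*(-17) = -3/7 - 17/7 = -20/7)
H(U, D) = -258 + U (H(U, D) = U - 258 = -258 + U)
v = 100/7 (v = -20/7*(-5) = 100/7 ≈ 14.286)
(H(-190, 62) + v)*(-20246 + 22103) = ((-258 - 190) + 100/7)*(-20246 + 22103) = (-448 + 100/7)*1857 = -3036/7*1857 = -5637852/7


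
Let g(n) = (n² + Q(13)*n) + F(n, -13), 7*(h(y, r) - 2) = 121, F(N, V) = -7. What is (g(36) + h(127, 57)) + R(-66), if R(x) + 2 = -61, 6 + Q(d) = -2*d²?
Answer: -77971/7 ≈ -11139.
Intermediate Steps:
Q(d) = -6 - 2*d²
R(x) = -63 (R(x) = -2 - 61 = -63)
h(y, r) = 135/7 (h(y, r) = 2 + (⅐)*121 = 2 + 121/7 = 135/7)
g(n) = -7 + n² - 344*n (g(n) = (n² + (-6 - 2*13²)*n) - 7 = (n² + (-6 - 2*169)*n) - 7 = (n² + (-6 - 338)*n) - 7 = (n² - 344*n) - 7 = -7 + n² - 344*n)
(g(36) + h(127, 57)) + R(-66) = ((-7 + 36² - 344*36) + 135/7) - 63 = ((-7 + 1296 - 12384) + 135/7) - 63 = (-11095 + 135/7) - 63 = -77530/7 - 63 = -77971/7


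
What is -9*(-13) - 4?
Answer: 113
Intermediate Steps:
-9*(-13) - 4 = 117 - 4 = 113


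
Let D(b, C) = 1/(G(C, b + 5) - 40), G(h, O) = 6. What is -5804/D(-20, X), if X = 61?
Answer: 197336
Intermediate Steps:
D(b, C) = -1/34 (D(b, C) = 1/(6 - 40) = 1/(-34) = -1/34)
-5804/D(-20, X) = -5804/(-1/34) = -5804*(-34) = 197336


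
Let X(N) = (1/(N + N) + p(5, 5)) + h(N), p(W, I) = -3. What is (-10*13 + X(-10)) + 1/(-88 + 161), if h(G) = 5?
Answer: -186933/1460 ≈ -128.04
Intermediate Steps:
X(N) = 2 + 1/(2*N) (X(N) = (1/(N + N) - 3) + 5 = (1/(2*N) - 3) + 5 = (-3 + 1/(2*N)) + 5 = 2 + 1/(2*N))
(-10*13 + X(-10)) + 1/(-88 + 161) = (-10*13 + (2 + (½)/(-10))) + 1/(-88 + 161) = (-130 + (2 + (½)*(-⅒))) + 1/73 = (-130 + (2 - 1/20)) + 1/73 = (-130 + 39/20) + 1/73 = -2561/20 + 1/73 = -186933/1460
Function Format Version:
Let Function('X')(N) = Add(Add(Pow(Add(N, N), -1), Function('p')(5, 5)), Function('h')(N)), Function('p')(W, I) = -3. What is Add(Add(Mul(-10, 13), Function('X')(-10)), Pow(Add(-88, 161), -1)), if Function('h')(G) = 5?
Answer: Rational(-186933, 1460) ≈ -128.04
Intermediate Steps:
Function('X')(N) = Add(2, Mul(Rational(1, 2), Pow(N, -1))) (Function('X')(N) = Add(Add(Pow(Add(N, N), -1), -3), 5) = Add(Add(Pow(Mul(2, N), -1), -3), 5) = Add(Add(Mul(Rational(1, 2), Pow(N, -1)), -3), 5) = Add(Add(-3, Mul(Rational(1, 2), Pow(N, -1))), 5) = Add(2, Mul(Rational(1, 2), Pow(N, -1))))
Add(Add(Mul(-10, 13), Function('X')(-10)), Pow(Add(-88, 161), -1)) = Add(Add(Mul(-10, 13), Add(2, Mul(Rational(1, 2), Pow(-10, -1)))), Pow(Add(-88, 161), -1)) = Add(Add(-130, Add(2, Mul(Rational(1, 2), Rational(-1, 10)))), Pow(73, -1)) = Add(Add(-130, Add(2, Rational(-1, 20))), Rational(1, 73)) = Add(Add(-130, Rational(39, 20)), Rational(1, 73)) = Add(Rational(-2561, 20), Rational(1, 73)) = Rational(-186933, 1460)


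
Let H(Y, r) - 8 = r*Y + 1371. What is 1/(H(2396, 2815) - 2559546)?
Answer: 1/4186573 ≈ 2.3886e-7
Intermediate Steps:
H(Y, r) = 1379 + Y*r (H(Y, r) = 8 + (r*Y + 1371) = 8 + (Y*r + 1371) = 8 + (1371 + Y*r) = 1379 + Y*r)
1/(H(2396, 2815) - 2559546) = 1/((1379 + 2396*2815) - 2559546) = 1/((1379 + 6744740) - 2559546) = 1/(6746119 - 2559546) = 1/4186573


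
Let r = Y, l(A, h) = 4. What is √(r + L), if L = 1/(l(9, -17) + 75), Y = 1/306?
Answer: √1034110/8058 ≈ 0.12620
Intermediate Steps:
Y = 1/306 ≈ 0.0032680
r = 1/306 ≈ 0.0032680
L = 1/79 (L = 1/(4 + 75) = 1/79 ≈ 0.012658)
√(r + L) = √(1/306 + 1/79) = √(385/24174) = √1034110/8058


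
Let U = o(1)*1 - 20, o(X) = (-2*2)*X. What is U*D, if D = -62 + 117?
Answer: -1320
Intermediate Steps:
o(X) = -4*X
D = 55
U = -24 (U = -4*1*1 - 20 = -4*1 - 20 = -4 - 20 = -24)
U*D = -24*55 = -1320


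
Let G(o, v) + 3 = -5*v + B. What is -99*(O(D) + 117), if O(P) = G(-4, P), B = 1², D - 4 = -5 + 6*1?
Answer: -8910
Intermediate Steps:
D = 5 (D = 4 + (-5 + 6*1) = 4 + (-5 + 6) = 4 + 1 = 5)
B = 1
G(o, v) = -2 - 5*v (G(o, v) = -3 + (-5*v + 1) = -3 + (1 - 5*v) = -2 - 5*v)
O(P) = -2 - 5*P
-99*(O(D) + 117) = -99*((-2 - 5*5) + 117) = -99*((-2 - 25) + 117) = -99*(-27 + 117) = -99*90 = -8910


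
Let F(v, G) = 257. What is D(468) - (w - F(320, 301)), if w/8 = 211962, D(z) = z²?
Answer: -1476415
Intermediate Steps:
w = 1695696 (w = 8*211962 = 1695696)
D(468) - (w - F(320, 301)) = 468² - (1695696 - 1*257) = 219024 - (1695696 - 257) = 219024 - 1*1695439 = 219024 - 1695439 = -1476415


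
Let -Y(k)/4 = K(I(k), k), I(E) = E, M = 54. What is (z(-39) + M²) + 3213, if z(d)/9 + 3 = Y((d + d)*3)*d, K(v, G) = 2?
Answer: 8910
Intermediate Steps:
Y(k) = -8 (Y(k) = -4*2 = -8)
z(d) = -27 - 72*d (z(d) = -27 + 9*(-8*d) = -27 - 72*d)
(z(-39) + M²) + 3213 = ((-27 - 72*(-39)) + 54²) + 3213 = ((-27 + 2808) + 2916) + 3213 = (2781 + 2916) + 3213 = 5697 + 3213 = 8910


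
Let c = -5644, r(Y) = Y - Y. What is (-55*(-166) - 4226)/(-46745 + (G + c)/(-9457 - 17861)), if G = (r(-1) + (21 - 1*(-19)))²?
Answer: -22327912/212829311 ≈ -0.10491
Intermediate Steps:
r(Y) = 0
G = 1600 (G = (0 + (21 - 1*(-19)))² = (0 + (21 + 19))² = (0 + 40)² = 40² = 1600)
(-55*(-166) - 4226)/(-46745 + (G + c)/(-9457 - 17861)) = (-55*(-166) - 4226)/(-46745 + (1600 - 5644)/(-9457 - 17861)) = (9130 - 4226)/(-46745 - 4044/(-27318)) = 4904/(-46745 - 4044*(-1/27318)) = 4904/(-46745 + 674/4553) = 4904/(-212829311/4553) = 4904*(-4553/212829311) = -22327912/212829311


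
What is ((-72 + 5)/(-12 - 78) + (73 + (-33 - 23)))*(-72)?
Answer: -6388/5 ≈ -1277.6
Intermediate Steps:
((-72 + 5)/(-12 - 78) + (73 + (-33 - 23)))*(-72) = (-67/(-90) + (73 - 56))*(-72) = (-67*(-1/90) + 17)*(-72) = (67/90 + 17)*(-72) = (1597/90)*(-72) = -6388/5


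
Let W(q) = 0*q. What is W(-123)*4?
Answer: 0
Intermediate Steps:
W(q) = 0
W(-123)*4 = 0*4 = 0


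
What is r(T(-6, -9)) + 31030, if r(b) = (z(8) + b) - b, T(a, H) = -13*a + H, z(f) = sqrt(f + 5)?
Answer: 31030 + sqrt(13) ≈ 31034.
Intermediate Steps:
z(f) = sqrt(5 + f)
T(a, H) = H - 13*a
r(b) = sqrt(13) (r(b) = (sqrt(5 + 8) + b) - b = (sqrt(13) + b) - b = (b + sqrt(13)) - b = sqrt(13))
r(T(-6, -9)) + 31030 = sqrt(13) + 31030 = 31030 + sqrt(13)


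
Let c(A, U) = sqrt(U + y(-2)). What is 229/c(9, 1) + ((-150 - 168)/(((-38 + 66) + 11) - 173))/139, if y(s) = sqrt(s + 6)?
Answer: 159/9313 + 229*sqrt(3)/3 ≈ 132.23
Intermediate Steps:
y(s) = sqrt(6 + s)
c(A, U) = sqrt(2 + U) (c(A, U) = sqrt(U + sqrt(6 - 2)) = sqrt(U + sqrt(4)) = sqrt(U + 2) = sqrt(2 + U))
229/c(9, 1) + ((-150 - 168)/(((-38 + 66) + 11) - 173))/139 = 229/(sqrt(2 + 1)) + ((-150 - 168)/(((-38 + 66) + 11) - 173))/139 = 229/(sqrt(3)) - 318/((28 + 11) - 173)*(1/139) = 229*(sqrt(3)/3) - 318/(39 - 173)*(1/139) = 229*sqrt(3)/3 - 318/(-134)*(1/139) = 229*sqrt(3)/3 - 318*(-1/134)*(1/139) = 229*sqrt(3)/3 + (159/67)*(1/139) = 229*sqrt(3)/3 + 159/9313 = 159/9313 + 229*sqrt(3)/3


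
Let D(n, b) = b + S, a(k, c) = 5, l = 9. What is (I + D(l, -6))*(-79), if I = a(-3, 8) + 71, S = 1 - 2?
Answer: -5451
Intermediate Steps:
S = -1
D(n, b) = -1 + b (D(n, b) = b - 1 = -1 + b)
I = 76 (I = 5 + 71 = 76)
(I + D(l, -6))*(-79) = (76 + (-1 - 6))*(-79) = (76 - 7)*(-79) = 69*(-79) = -5451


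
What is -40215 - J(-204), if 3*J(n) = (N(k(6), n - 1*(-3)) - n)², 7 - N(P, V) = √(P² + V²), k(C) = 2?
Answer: -205571/3 + 422*√40405/3 ≈ -40248.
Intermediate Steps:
N(P, V) = 7 - √(P² + V²)
J(n) = (7 - n - √(4 + (3 + n)²))²/3 (J(n) = ((7 - √(2² + (n - 1*(-3))²)) - n)²/3 = ((7 - √(4 + (n + 3)²)) - n)²/3 = ((7 - √(4 + (3 + n)²)) - n)²/3 = (7 - n - √(4 + (3 + n)²))²/3)
-40215 - J(-204) = -40215 - (-7 - 204 + √(4 + (3 - 204)²))²/3 = -40215 - (-7 - 204 + √(4 + (-201)²))²/3 = -40215 - (-7 - 204 + √(4 + 40401))²/3 = -40215 - (-7 - 204 + √40405)²/3 = -40215 - (-211 + √40405)²/3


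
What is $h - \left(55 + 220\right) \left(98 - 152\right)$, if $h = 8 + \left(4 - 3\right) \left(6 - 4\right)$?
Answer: $14860$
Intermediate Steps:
$h = 10$ ($h = 8 + \left(4 - 3\right) 2 = 8 + 1 \cdot 2 = 8 + 2 = 10$)
$h - \left(55 + 220\right) \left(98 - 152\right) = 10 - \left(55 + 220\right) \left(98 - 152\right) = 10 - 275 \left(-54\right) = 10 - -14850 = 10 + 14850 = 14860$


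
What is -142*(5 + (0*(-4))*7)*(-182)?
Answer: 129220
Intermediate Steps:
-142*(5 + (0*(-4))*7)*(-182) = -142*(5 + 0*7)*(-182) = -142*(5 + 0)*(-182) = -142*5*(-182) = -710*(-182) = 129220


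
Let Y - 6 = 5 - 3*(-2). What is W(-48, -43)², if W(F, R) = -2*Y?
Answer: 1156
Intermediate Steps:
Y = 17 (Y = 6 + (5 - 3*(-2)) = 6 + (5 + 6) = 6 + 11 = 17)
W(F, R) = -34 (W(F, R) = -2*17 = -34)
W(-48, -43)² = (-34)² = 1156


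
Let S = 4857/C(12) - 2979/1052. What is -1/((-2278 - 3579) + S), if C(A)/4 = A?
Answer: 4208/24232375 ≈ 0.00017365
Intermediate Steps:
C(A) = 4*A
S = 413881/4208 (S = 4857/((4*12)) - 2979/1052 = 4857/48 - 2979*1/1052 = 4857*(1/48) - 2979/1052 = 1619/16 - 2979/1052 = 413881/4208 ≈ 98.356)
-1/((-2278 - 3579) + S) = -1/((-2278 - 3579) + 413881/4208) = -1/(-5857 + 413881/4208) = -1/(-24232375/4208) = -1*(-4208/24232375) = 4208/24232375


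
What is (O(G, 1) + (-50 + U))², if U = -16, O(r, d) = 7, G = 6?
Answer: 3481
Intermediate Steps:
(O(G, 1) + (-50 + U))² = (7 + (-50 - 16))² = (7 - 66)² = (-59)² = 3481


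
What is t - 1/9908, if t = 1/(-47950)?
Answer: -28929/237544300 ≈ -0.00012178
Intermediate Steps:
t = -1/47950 ≈ -2.0855e-5
t - 1/9908 = -1/47950 - 1/9908 = -28929/237544300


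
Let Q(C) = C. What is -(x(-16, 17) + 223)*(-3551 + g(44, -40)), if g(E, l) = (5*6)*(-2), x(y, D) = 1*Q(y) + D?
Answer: 808864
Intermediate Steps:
x(y, D) = D + y (x(y, D) = 1*y + D = y + D = D + y)
g(E, l) = -60 (g(E, l) = 30*(-2) = -60)
-(x(-16, 17) + 223)*(-3551 + g(44, -40)) = -((17 - 16) + 223)*(-3551 - 60) = -(1 + 223)*(-3611) = -224*(-3611) = -1*(-808864) = 808864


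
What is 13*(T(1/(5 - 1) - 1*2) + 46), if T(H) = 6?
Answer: 676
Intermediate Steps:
13*(T(1/(5 - 1) - 1*2) + 46) = 13*(6 + 46) = 13*52 = 676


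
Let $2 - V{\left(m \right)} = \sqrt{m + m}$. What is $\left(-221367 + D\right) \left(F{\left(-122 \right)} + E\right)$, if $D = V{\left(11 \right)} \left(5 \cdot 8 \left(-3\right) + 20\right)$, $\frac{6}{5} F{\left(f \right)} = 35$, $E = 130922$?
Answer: $- \frac{174086742869}{6} + \frac{39285350 \sqrt{22}}{3} \approx -2.8953 \cdot 10^{10}$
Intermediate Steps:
$F{\left(f \right)} = \frac{175}{6}$ ($F{\left(f \right)} = \frac{5}{6} \cdot 35 = \frac{175}{6}$)
$V{\left(m \right)} = 2 - \sqrt{2} \sqrt{m}$ ($V{\left(m \right)} = 2 - \sqrt{m + m} = 2 - \sqrt{2 m} = 2 - \sqrt{2} \sqrt{m}$)
$D = -200 + 100 \sqrt{22}$ ($D = \left(2 - \sqrt{2} \sqrt{11}\right) \left(5 \cdot 8 \left(-3\right) + 20\right) = \left(2 - \sqrt{22}\right) \left(40 \left(-3\right) + 20\right) = \left(2 - \sqrt{22}\right) \left(-120 + 20\right) = \left(2 - \sqrt{22}\right) \left(-100\right) = -200 + 100 \sqrt{22} \approx 269.04$)
$\left(-221367 + D\right) \left(F{\left(-122 \right)} + E\right) = \left(-221367 - \left(200 - 100 \sqrt{22}\right)\right) \left(\frac{175}{6} + 130922\right) = \left(-221567 + 100 \sqrt{22}\right) \frac{785707}{6} = - \frac{174086742869}{6} + \frac{39285350 \sqrt{22}}{3}$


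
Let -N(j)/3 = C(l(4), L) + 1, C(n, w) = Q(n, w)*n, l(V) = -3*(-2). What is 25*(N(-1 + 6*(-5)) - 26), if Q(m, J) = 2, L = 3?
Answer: -1625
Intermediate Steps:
l(V) = 6
C(n, w) = 2*n
N(j) = -39 (N(j) = -3*(2*6 + 1) = -3*(12 + 1) = -3*13 = -39)
25*(N(-1 + 6*(-5)) - 26) = 25*(-39 - 26) = 25*(-65) = -1625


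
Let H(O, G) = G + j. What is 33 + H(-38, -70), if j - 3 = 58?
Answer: 24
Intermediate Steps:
j = 61 (j = 3 + 58 = 61)
H(O, G) = 61 + G (H(O, G) = G + 61 = 61 + G)
33 + H(-38, -70) = 33 + (61 - 70) = 33 - 9 = 24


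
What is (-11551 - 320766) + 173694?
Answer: -158623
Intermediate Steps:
(-11551 - 320766) + 173694 = -332317 + 173694 = -158623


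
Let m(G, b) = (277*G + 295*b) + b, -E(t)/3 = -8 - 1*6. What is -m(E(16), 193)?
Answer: -68762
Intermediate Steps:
E(t) = 42 (E(t) = -3*(-8 - 1*6) = -3*(-8 - 6) = -3*(-14) = 42)
m(G, b) = 277*G + 296*b
-m(E(16), 193) = -(277*42 + 296*193) = -(11634 + 57128) = -1*68762 = -68762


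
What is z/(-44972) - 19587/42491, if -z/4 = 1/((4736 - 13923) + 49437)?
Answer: -8863719757759/19228484098250 ≈ -0.46097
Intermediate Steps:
z = -2/20125 (z = -4/((4736 - 13923) + 49437) = -4/(-9187 + 49437) = -4/40250 = -4*1/40250 = -2/20125 ≈ -9.9379e-5)
z/(-44972) - 19587/42491 = -2/20125/(-44972) - 19587/42491 = -2/20125*(-1/44972) - 19587*1/42491 = 1/452530750 - 19587/42491 = -8863719757759/19228484098250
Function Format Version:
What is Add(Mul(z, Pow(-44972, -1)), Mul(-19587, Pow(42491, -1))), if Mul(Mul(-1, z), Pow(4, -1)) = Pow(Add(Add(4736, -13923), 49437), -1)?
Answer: Rational(-8863719757759, 19228484098250) ≈ -0.46097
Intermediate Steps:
z = Rational(-2, 20125) (z = Mul(-4, Pow(Add(Add(4736, -13923), 49437), -1)) = Mul(-4, Pow(Add(-9187, 49437), -1)) = Mul(-4, Pow(40250, -1)) = Mul(-4, Rational(1, 40250)) = Rational(-2, 20125) ≈ -9.9379e-5)
Add(Mul(z, Pow(-44972, -1)), Mul(-19587, Pow(42491, -1))) = Add(Mul(Rational(-2, 20125), Pow(-44972, -1)), Mul(-19587, Pow(42491, -1))) = Add(Mul(Rational(-2, 20125), Rational(-1, 44972)), Mul(-19587, Rational(1, 42491))) = Add(Rational(1, 452530750), Rational(-19587, 42491)) = Rational(-8863719757759, 19228484098250)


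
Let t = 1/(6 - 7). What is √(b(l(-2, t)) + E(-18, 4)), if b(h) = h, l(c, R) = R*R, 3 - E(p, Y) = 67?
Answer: 3*I*√7 ≈ 7.9373*I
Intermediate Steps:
t = -1 (t = 1/(-1) = -1)
E(p, Y) = -64 (E(p, Y) = 3 - 1*67 = 3 - 67 = -64)
l(c, R) = R²
√(b(l(-2, t)) + E(-18, 4)) = √((-1)² - 64) = √(1 - 64) = √(-63) = 3*I*√7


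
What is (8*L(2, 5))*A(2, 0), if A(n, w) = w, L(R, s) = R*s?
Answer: 0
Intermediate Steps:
(8*L(2, 5))*A(2, 0) = (8*(2*5))*0 = (8*10)*0 = 80*0 = 0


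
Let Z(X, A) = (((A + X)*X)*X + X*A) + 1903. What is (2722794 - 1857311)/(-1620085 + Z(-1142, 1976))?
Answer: 865483/1083798002 ≈ 0.00079856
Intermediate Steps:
Z(X, A) = 1903 + A*X + X²*(A + X) (Z(X, A) = ((X*(A + X))*X + A*X) + 1903 = (X²*(A + X) + A*X) + 1903 = (A*X + X²*(A + X)) + 1903 = 1903 + A*X + X²*(A + X))
(2722794 - 1857311)/(-1620085 + Z(-1142, 1976)) = (2722794 - 1857311)/(-1620085 + (1903 + (-1142)³ + 1976*(-1142) + 1976*(-1142)²)) = 865483/(-1620085 + (1903 - 1489355288 - 2256592 + 1976*1304164)) = 865483/(-1620085 + (1903 - 1489355288 - 2256592 + 2577028064)) = 865483/(-1620085 + 1085418087) = 865483/1083798002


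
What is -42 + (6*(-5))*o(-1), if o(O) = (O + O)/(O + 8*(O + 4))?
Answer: -906/23 ≈ -39.391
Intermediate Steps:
o(O) = 2*O/(32 + 9*O) (o(O) = (2*O)/(O + 8*(4 + O)) = (2*O)/(O + (32 + 8*O)) = (2*O)/(32 + 9*O) = 2*O/(32 + 9*O))
-42 + (6*(-5))*o(-1) = -42 + (6*(-5))*(2*(-1)/(32 + 9*(-1))) = -42 - 60*(-1)/(32 - 9) = -42 - 60*(-1)/23 = -42 - 30*(-2/23) = -42 + 60/23 = -906/23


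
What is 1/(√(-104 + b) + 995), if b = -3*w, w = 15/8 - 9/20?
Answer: 39800/39605331 - 2*I*√43310/39605331 ≈ 0.0010049 - 1.0509e-5*I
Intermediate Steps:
w = 57/40 (w = 15*(⅛) - 9*1/20 = 15/8 - 9/20 = 57/40 ≈ 1.4250)
b = -171/40 (b = -3*57/40 = -171/40 ≈ -4.2750)
1/(√(-104 + b) + 995) = 1/(√(-104 - 171/40) + 995) = 1/(√(-4331/40) + 995) = 1/(I*√43310/20 + 995) = 1/(995 + I*√43310/20)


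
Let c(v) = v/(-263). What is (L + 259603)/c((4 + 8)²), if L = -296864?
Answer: 9799643/144 ≈ 68053.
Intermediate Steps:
c(v) = -v/263 (c(v) = v*(-1/263) = -v/263)
(L + 259603)/c((4 + 8)²) = (-296864 + 259603)/((-(4 + 8)²/263)) = -37261/((-1/263*12²)) = -37261/((-1/263*144)) = -37261/(-144/263) = -37261*(-263/144) = 9799643/144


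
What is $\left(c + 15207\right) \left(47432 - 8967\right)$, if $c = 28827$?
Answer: $1693767810$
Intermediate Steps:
$\left(c + 15207\right) \left(47432 - 8967\right) = \left(28827 + 15207\right) \left(47432 - 8967\right) = 44034 \cdot 38465 = 1693767810$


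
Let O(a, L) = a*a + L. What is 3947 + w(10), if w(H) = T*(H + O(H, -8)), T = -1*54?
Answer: -1561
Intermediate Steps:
O(a, L) = L + a**2 (O(a, L) = a**2 + L = L + a**2)
T = -54
w(H) = 432 - 54*H - 54*H**2 (w(H) = -54*(H + (-8 + H**2)) = -54*(-8 + H + H**2) = 432 - 54*H - 54*H**2)
3947 + w(10) = 3947 + (432 - 54*10 - 54*10**2) = 3947 + (432 - 540 - 54*100) = 3947 + (432 - 540 - 5400) = 3947 - 5508 = -1561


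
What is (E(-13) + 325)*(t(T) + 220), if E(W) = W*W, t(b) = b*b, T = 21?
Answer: 326534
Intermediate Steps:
t(b) = b²
E(W) = W²
(E(-13) + 325)*(t(T) + 220) = ((-13)² + 325)*(21² + 220) = (169 + 325)*(441 + 220) = 494*661 = 326534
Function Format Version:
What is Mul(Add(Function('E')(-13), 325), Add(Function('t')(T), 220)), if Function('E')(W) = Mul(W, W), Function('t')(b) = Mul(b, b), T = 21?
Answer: 326534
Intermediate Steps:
Function('t')(b) = Pow(b, 2)
Function('E')(W) = Pow(W, 2)
Mul(Add(Function('E')(-13), 325), Add(Function('t')(T), 220)) = Mul(Add(Pow(-13, 2), 325), Add(Pow(21, 2), 220)) = Mul(Add(169, 325), Add(441, 220)) = Mul(494, 661) = 326534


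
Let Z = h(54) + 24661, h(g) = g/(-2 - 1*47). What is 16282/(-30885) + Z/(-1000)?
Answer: -1524689779/60534600 ≈ -25.187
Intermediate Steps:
h(g) = -g/49 (h(g) = g/(-2 - 47) = g/(-49) = g*(-1/49) = -g/49)
Z = 1208335/49 (Z = -1/49*54 + 24661 = -54/49 + 24661 = 1208335/49 ≈ 24660.)
16282/(-30885) + Z/(-1000) = 16282/(-30885) + (1208335/49)/(-1000) = 16282*(-1/30885) + (1208335/49)*(-1/1000) = -16282/30885 - 241667/9800 = -1524689779/60534600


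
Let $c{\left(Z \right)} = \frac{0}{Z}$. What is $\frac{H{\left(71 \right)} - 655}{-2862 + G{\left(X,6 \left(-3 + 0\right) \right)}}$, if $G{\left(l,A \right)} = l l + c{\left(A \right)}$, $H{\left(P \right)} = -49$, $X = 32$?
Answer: $\frac{352}{919} \approx 0.38303$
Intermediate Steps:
$c{\left(Z \right)} = 0$
$G{\left(l,A \right)} = l^{2}$ ($G{\left(l,A \right)} = l l + 0 = l^{2} + 0 = l^{2}$)
$\frac{H{\left(71 \right)} - 655}{-2862 + G{\left(X,6 \left(-3 + 0\right) \right)}} = \frac{-49 - 655}{-2862 + 32^{2}} = - \frac{704}{-2862 + 1024} = - \frac{704}{-1838} = \left(-704\right) \left(- \frac{1}{1838}\right) = \frac{352}{919}$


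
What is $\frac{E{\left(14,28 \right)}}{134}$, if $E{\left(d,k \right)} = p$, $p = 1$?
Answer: $\frac{1}{134} \approx 0.0074627$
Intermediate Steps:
$E{\left(d,k \right)} = 1$
$\frac{E{\left(14,28 \right)}}{134} = 1 \cdot \frac{1}{134} = \frac{1}{134}$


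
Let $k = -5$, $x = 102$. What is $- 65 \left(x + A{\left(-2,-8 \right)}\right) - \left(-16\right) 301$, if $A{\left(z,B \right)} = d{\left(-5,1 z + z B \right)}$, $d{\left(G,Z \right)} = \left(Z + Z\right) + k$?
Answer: $-3309$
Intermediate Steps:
$d{\left(G,Z \right)} = -5 + 2 Z$ ($d{\left(G,Z \right)} = \left(Z + Z\right) - 5 = 2 Z - 5 = -5 + 2 Z$)
$A{\left(z,B \right)} = -5 + 2 z + 2 B z$ ($A{\left(z,B \right)} = -5 + 2 \left(1 z + z B\right) = -5 + 2 \left(z + B z\right) = -5 + \left(2 z + 2 B z\right) = -5 + 2 z + 2 B z$)
$- 65 \left(x + A{\left(-2,-8 \right)}\right) - \left(-16\right) 301 = - 65 \left(102 - \left(5 + 4 \left(1 - 8\right)\right)\right) - \left(-16\right) 301 = - 65 \left(102 - \left(5 + 4 \left(-7\right)\right)\right) - -4816 = - 65 \left(102 + \left(-5 + 28\right)\right) + 4816 = - 65 \left(102 + 23\right) + 4816 = \left(-65\right) 125 + 4816 = -8125 + 4816 = -3309$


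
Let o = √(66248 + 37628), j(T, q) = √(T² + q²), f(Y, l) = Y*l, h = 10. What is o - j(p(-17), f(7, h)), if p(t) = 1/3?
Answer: 2*√25969 - √44101/3 ≈ 252.30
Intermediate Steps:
p(t) = ⅓
o = 2*√25969 (o = √103876 = 2*√25969 ≈ 322.30)
o - j(p(-17), f(7, h)) = 2*√25969 - √((⅓)² + (7*10)²) = 2*√25969 - √(⅑ + 70²) = 2*√25969 - √(⅑ + 4900) = 2*√25969 - √(44101/9) = 2*√25969 - √44101/3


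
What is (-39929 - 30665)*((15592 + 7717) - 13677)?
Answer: -679961408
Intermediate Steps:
(-39929 - 30665)*((15592 + 7717) - 13677) = -70594*(23309 - 13677) = -70594*9632 = -679961408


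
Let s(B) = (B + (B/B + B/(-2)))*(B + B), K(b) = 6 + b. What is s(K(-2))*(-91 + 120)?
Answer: 696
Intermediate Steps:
s(B) = 2*B*(1 + B/2) (s(B) = (B + (1 + B*(-½)))*(2*B) = (B + (1 - B/2))*(2*B) = (1 + B/2)*(2*B) = 2*B*(1 + B/2))
s(K(-2))*(-91 + 120) = ((6 - 2)*(2 + (6 - 2)))*(-91 + 120) = (4*(2 + 4))*29 = (4*6)*29 = 24*29 = 696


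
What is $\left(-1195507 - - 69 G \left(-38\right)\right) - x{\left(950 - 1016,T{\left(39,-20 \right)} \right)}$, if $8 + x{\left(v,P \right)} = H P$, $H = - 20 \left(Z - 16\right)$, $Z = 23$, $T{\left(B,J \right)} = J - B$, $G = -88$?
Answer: $-973023$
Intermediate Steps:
$H = -140$ ($H = - 20 \left(23 - 16\right) = \left(-20\right) 7 = -140$)
$x{\left(v,P \right)} = -8 - 140 P$
$\left(-1195507 - - 69 G \left(-38\right)\right) - x{\left(950 - 1016,T{\left(39,-20 \right)} \right)} = \left(-1195507 - \left(-69\right) \left(-88\right) \left(-38\right)\right) - \left(-8 - 140 \left(-20 - 39\right)\right) = \left(-1195507 - 6072 \left(-38\right)\right) - \left(-8 - 140 \left(-20 - 39\right)\right) = \left(-1195507 - -230736\right) - \left(-8 - -8260\right) = \left(-1195507 + 230736\right) - \left(-8 + 8260\right) = -964771 - 8252 = -973023$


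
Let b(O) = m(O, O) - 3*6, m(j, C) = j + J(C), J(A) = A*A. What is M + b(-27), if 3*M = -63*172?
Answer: -2928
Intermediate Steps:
J(A) = A**2
m(j, C) = j + C**2
b(O) = -18 + O + O**2 (b(O) = (O + O**2) - 3*6 = (O + O**2) - 18 = -18 + O + O**2)
M = -3612 (M = (-63*172)/3 = (1/3)*(-10836) = -3612)
M + b(-27) = -3612 + (-18 - 27 + (-27)**2) = -3612 + (-18 - 27 + 729) = -3612 + 684 = -2928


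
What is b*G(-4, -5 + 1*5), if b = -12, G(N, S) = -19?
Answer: 228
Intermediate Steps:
b*G(-4, -5 + 1*5) = -12*(-19) = 228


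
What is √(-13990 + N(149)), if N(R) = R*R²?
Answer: √3293959 ≈ 1814.9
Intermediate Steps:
N(R) = R³
√(-13990 + N(149)) = √(-13990 + 149³) = √(-13990 + 3307949) = √3293959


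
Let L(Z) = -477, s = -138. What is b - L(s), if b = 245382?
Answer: 245859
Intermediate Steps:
b - L(s) = 245382 - 1*(-477) = 245382 + 477 = 245859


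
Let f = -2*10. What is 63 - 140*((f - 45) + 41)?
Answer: 3423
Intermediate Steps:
f = -20
63 - 140*((f - 45) + 41) = 63 - 140*((-20 - 45) + 41) = 63 - 140*(-65 + 41) = 63 - 140*(-24) = 63 + 3360 = 3423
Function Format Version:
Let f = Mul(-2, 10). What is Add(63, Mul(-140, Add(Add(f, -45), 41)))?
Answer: 3423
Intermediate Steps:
f = -20
Add(63, Mul(-140, Add(Add(f, -45), 41))) = Add(63, Mul(-140, Add(Add(-20, -45), 41))) = Add(63, Mul(-140, Add(-65, 41))) = Add(63, Mul(-140, -24)) = Add(63, 3360) = 3423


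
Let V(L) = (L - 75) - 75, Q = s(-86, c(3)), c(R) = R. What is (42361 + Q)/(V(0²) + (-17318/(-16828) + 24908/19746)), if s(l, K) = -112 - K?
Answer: -501347899116/1752919291 ≈ -286.01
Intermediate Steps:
Q = -115 (Q = -112 - 1*3 = -112 - 3 = -115)
V(L) = -150 + L (V(L) = (-75 + L) - 75 = -150 + L)
(42361 + Q)/(V(0²) + (-17318/(-16828) + 24908/19746)) = (42361 - 115)/((-150 + 0²) + (-17318/(-16828) + 24908/19746)) = 42246/((-150 + 0) + (-17318*(-1/16828) + 24908*(1/19746))) = 42246/(-150 + (1237/1202 + 12454/9873)) = 42246/(-150 + 27182609/11867346) = 42246/(-1752919291/11867346) = 42246*(-11867346/1752919291) = -501347899116/1752919291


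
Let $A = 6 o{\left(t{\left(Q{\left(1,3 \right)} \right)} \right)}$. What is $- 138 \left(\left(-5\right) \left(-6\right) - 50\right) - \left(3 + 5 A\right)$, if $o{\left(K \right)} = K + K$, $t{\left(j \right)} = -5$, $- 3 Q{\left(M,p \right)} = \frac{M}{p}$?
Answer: $3057$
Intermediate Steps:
$Q{\left(M,p \right)} = - \frac{M}{3 p}$ ($Q{\left(M,p \right)} = - \frac{M \frac{1}{p}}{3} = - \frac{M}{3 p}$)
$o{\left(K \right)} = 2 K$
$A = -60$ ($A = 6 \cdot 2 \left(-5\right) = 6 \left(-10\right) = -60$)
$- 138 \left(\left(-5\right) \left(-6\right) - 50\right) - \left(3 + 5 A\right) = - 138 \left(\left(-5\right) \left(-6\right) - 50\right) - -297 = - 138 \left(30 - 50\right) + \left(-3 + 300\right) = \left(-138\right) \left(-20\right) + 297 = 2760 + 297 = 3057$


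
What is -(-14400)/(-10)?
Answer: -1440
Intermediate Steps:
-(-14400)/(-10) = -(-14400)*(-1)/10 = -1200*6/5 = -1440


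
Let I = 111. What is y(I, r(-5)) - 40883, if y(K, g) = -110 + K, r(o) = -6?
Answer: -40882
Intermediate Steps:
y(I, r(-5)) - 40883 = (-110 + 111) - 40883 = 1 - 40883 = -40882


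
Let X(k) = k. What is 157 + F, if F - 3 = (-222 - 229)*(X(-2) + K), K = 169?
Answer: -75157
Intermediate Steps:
F = -75314 (F = 3 + (-222 - 229)*(-2 + 169) = 3 - 451*167 = 3 - 75317 = -75314)
157 + F = 157 - 75314 = -75157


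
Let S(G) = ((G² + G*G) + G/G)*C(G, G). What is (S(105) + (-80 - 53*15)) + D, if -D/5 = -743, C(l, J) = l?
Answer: 2318195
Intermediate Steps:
D = 3715 (D = -5*(-743) = 3715)
S(G) = G*(1 + 2*G²) (S(G) = ((G² + G*G) + G/G)*G = ((G² + G²) + 1)*G = (2*G² + 1)*G = (1 + 2*G²)*G = G*(1 + 2*G²))
(S(105) + (-80 - 53*15)) + D = ((105 + 2*105³) + (-80 - 53*15)) + 3715 = ((105 + 2*1157625) + (-80 - 795)) + 3715 = ((105 + 2315250) - 875) + 3715 = (2315355 - 875) + 3715 = 2314480 + 3715 = 2318195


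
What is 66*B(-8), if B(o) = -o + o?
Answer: 0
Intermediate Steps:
B(o) = 0
66*B(-8) = 66*0 = 0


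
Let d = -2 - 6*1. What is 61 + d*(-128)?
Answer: 1085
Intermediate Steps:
d = -8 (d = -2 - 6 = -8)
61 + d*(-128) = 61 - 8*(-128) = 61 + 1024 = 1085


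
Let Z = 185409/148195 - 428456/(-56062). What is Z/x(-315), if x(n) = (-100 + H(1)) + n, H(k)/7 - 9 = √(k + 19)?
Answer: -3251135196232/127658234856895 - 258613026973*√5/255316469713790 ≈ -0.027732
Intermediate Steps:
Z = 36944718139/4154054045 (Z = 185409*(1/148195) - 428456*(-1/56062) = 185409/148195 + 214228/28031 = 36944718139/4154054045 ≈ 8.8936)
H(k) = 63 + 7*√(19 + k) (H(k) = 63 + 7*√(k + 19) = 63 + 7*√(19 + k))
x(n) = -37 + n + 14*√5 (x(n) = (-100 + (63 + 7*√(19 + 1))) + n = (-100 + (63 + 7*√20)) + n = (-100 + (63 + 7*(2*√5))) + n = (-100 + (63 + 14*√5)) + n = (-37 + 14*√5) + n = -37 + n + 14*√5)
Z/x(-315) = 36944718139/(4154054045*(-37 - 315 + 14*√5)) = 36944718139/(4154054045*(-352 + 14*√5))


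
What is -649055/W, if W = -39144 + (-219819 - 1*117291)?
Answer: 649055/376254 ≈ 1.7250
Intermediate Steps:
W = -376254 (W = -39144 + (-219819 - 117291) = -39144 - 337110 = -376254)
-649055/W = -649055/(-376254) = -649055*(-1/376254) = 649055/376254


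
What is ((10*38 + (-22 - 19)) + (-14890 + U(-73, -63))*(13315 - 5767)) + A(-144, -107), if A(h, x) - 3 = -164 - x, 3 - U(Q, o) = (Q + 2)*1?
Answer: -111830883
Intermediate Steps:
U(Q, o) = 1 - Q (U(Q, o) = 3 - (Q + 2) = 3 - (2 + Q) = 3 + (-2 - Q) = 1 - Q)
A(h, x) = -161 - x (A(h, x) = 3 + (-164 - x) = -161 - x)
((10*38 + (-22 - 19)) + (-14890 + U(-73, -63))*(13315 - 5767)) + A(-144, -107) = ((10*38 + (-22 - 19)) + (-14890 + (1 - 1*(-73)))*(13315 - 5767)) + (-161 - 1*(-107)) = ((380 - 41) + (-14890 + (1 + 73))*7548) + (-161 + 107) = (339 + (-14890 + 74)*7548) - 54 = (339 - 14816*7548) - 54 = (339 - 111831168) - 54 = -111830829 - 54 = -111830883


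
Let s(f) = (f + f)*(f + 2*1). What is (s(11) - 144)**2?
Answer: 20164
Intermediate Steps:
s(f) = 2*f*(2 + f) (s(f) = (2*f)*(f + 2) = (2*f)*(2 + f) = 2*f*(2 + f))
(s(11) - 144)**2 = (2*11*(2 + 11) - 144)**2 = (2*11*13 - 144)**2 = (286 - 144)**2 = 142**2 = 20164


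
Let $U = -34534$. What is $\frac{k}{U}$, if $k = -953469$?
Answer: $\frac{953469}{34534} \approx 27.61$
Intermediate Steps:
$\frac{k}{U} = - \frac{953469}{-34534} = \left(-953469\right) \left(- \frac{1}{34534}\right) = \frac{953469}{34534}$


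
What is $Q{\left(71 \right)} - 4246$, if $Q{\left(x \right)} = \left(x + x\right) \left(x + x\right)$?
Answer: $15918$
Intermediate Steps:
$Q{\left(x \right)} = 4 x^{2}$ ($Q{\left(x \right)} = 2 x 2 x = 4 x^{2}$)
$Q{\left(71 \right)} - 4246 = 4 \cdot 71^{2} - 4246 = 4 \cdot 5041 - 4246 = 20164 - 4246 = 15918$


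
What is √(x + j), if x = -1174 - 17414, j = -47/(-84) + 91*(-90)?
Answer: I*√47235405/42 ≈ 163.64*I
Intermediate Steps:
j = -687913/84 (j = -47*(-1/84) - 8190 = 47/84 - 8190 = -687913/84 ≈ -8189.4)
x = -18588
√(x + j) = √(-18588 - 687913/84) = √(-2249305/84) = I*√47235405/42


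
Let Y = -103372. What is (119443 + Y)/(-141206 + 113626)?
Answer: -16071/27580 ≈ -0.58270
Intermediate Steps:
(119443 + Y)/(-141206 + 113626) = (119443 - 103372)/(-141206 + 113626) = 16071/(-27580) = 16071*(-1/27580) = -16071/27580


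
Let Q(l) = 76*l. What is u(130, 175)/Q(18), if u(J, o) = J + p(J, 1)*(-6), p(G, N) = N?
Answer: 31/342 ≈ 0.090643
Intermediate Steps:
u(J, o) = -6 + J (u(J, o) = J + 1*(-6) = J - 6 = -6 + J)
u(130, 175)/Q(18) = (-6 + 130)/((76*18)) = 124/1368 = 124*(1/1368) = 31/342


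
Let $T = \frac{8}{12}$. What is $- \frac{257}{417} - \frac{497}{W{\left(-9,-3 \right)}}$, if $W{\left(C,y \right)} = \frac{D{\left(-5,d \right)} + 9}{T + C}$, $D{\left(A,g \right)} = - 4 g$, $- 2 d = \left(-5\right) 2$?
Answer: $- \frac{576634}{1529} \approx -377.13$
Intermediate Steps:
$d = 5$ ($d = - \frac{\left(-5\right) 2}{2} = \left(- \frac{1}{2}\right) \left(-10\right) = 5$)
$T = \frac{2}{3}$ ($T = 8 \cdot \frac{1}{12} = \frac{2}{3} \approx 0.66667$)
$W{\left(C,y \right)} = - \frac{11}{\frac{2}{3} + C}$ ($W{\left(C,y \right)} = \frac{\left(-4\right) 5 + 9}{\frac{2}{3} + C} = \frac{-20 + 9}{\frac{2}{3} + C} = - \frac{11}{\frac{2}{3} + C}$)
$- \frac{257}{417} - \frac{497}{W{\left(-9,-3 \right)}} = - \frac{257}{417} - \frac{497}{\left(-33\right) \frac{1}{2 + 3 \left(-9\right)}} = \left(-257\right) \frac{1}{417} - \frac{497}{\left(-33\right) \frac{1}{2 - 27}} = - \frac{257}{417} - \frac{497}{\left(-33\right) \frac{1}{-25}} = - \frac{257}{417} - \frac{497}{\left(-33\right) \left(- \frac{1}{25}\right)} = - \frac{257}{417} - \frac{497}{\frac{33}{25}} = - \frac{257}{417} - \frac{12425}{33} = - \frac{576634}{1529}$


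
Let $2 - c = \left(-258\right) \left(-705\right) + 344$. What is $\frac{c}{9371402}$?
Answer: $- \frac{91116}{4685701} \approx -0.019446$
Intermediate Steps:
$c = -182232$ ($c = 2 - \left(\left(-258\right) \left(-705\right) + 344\right) = 2 - \left(181890 + 344\right) = 2 - 182234 = -182232$)
$\frac{c}{9371402} = - \frac{182232}{9371402} = \left(-182232\right) \frac{1}{9371402} = - \frac{91116}{4685701}$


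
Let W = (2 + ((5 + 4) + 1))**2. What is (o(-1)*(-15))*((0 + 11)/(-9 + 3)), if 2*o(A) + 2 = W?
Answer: 3905/2 ≈ 1952.5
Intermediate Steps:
W = 144 (W = (2 + (9 + 1))**2 = (2 + 10)**2 = 12**2 = 144)
o(A) = 71 (o(A) = -1 + (1/2)*144 = -1 + 72 = 71)
(o(-1)*(-15))*((0 + 11)/(-9 + 3)) = (71*(-15))*((0 + 11)/(-9 + 3)) = -11715/(-6) = -11715*(-1)/6 = -1065*(-11/6) = 3905/2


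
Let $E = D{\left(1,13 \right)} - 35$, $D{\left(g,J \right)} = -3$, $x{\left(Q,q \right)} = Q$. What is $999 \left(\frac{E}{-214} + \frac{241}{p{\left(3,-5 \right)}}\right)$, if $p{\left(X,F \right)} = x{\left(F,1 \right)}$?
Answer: $- \frac{25666308}{535} \approx -47974.0$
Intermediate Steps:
$p{\left(X,F \right)} = F$
$E = -38$ ($E = -3 - 35 = -38$)
$999 \left(\frac{E}{-214} + \frac{241}{p{\left(3,-5 \right)}}\right) = 999 \left(- \frac{38}{-214} + \frac{241}{-5}\right) = 999 \left(\left(-38\right) \left(- \frac{1}{214}\right) + 241 \left(- \frac{1}{5}\right)\right) = 999 \left(\frac{19}{107} - \frac{241}{5}\right) = 999 \left(- \frac{25692}{535}\right) = - \frac{25666308}{535}$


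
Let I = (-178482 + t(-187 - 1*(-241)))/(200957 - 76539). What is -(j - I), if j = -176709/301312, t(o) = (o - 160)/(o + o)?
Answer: -429209330681/506096591616 ≈ -0.84808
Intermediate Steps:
t(o) = (-160 + o)/(2*o) (t(o) = (-160 + o)/((2*o)) = (-160 + o)*(1/(2*o)) = (-160 + o)/(2*o))
I = -9638081/6718572 (I = (-178482 + (-160 + (-187 - 1*(-241)))/(2*(-187 - 1*(-241))))/(200957 - 76539) = (-178482 + (-160 + (-187 + 241))/(2*(-187 + 241)))/124418 = (-178482 + (½)*(-160 + 54)/54)*(1/124418) = (-178482 + (½)*(1/54)*(-106))*(1/124418) = (-178482 - 53/54)*(1/124418) = -9638081/54*1/124418 = -9638081/6718572 ≈ -1.4345)
j = -176709/301312 (j = -176709*1/301312 = -176709/301312 ≈ -0.58646)
-(j - I) = -(-176709/301312 - 1*(-9638081/6718572)) = -(-176709/301312 + 9638081/6718572) = -1*429209330681/506096591616 = -429209330681/506096591616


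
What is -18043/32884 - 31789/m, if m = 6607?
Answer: -1164559577/217264588 ≈ -5.3601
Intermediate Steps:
-18043/32884 - 31789/m = -18043/32884 - 31789/6607 = -1164559577/217264588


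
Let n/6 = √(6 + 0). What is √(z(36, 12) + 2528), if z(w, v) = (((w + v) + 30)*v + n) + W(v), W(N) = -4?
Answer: √(3460 + 6*√6) ≈ 58.947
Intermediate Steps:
n = 6*√6 (n = 6*√(6 + 0) = 6*√6 ≈ 14.697)
z(w, v) = -4 + 6*√6 + v*(30 + v + w) (z(w, v) = (((w + v) + 30)*v + 6*√6) - 4 = (((v + w) + 30)*v + 6*√6) - 4 = ((30 + v + w)*v + 6*√6) - 4 = (v*(30 + v + w) + 6*√6) - 4 = (6*√6 + v*(30 + v + w)) - 4 = -4 + 6*√6 + v*(30 + v + w))
√(z(36, 12) + 2528) = √((-4 + 12² + 6*√6 + 30*12 + 12*36) + 2528) = √((-4 + 144 + 6*√6 + 360 + 432) + 2528) = √((932 + 6*√6) + 2528) = √(3460 + 6*√6)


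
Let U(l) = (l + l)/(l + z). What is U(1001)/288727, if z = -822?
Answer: 2002/51682133 ≈ 3.8737e-5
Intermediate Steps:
U(l) = 2*l/(-822 + l) (U(l) = (l + l)/(l - 822) = (2*l)/(-822 + l) = 2*l/(-822 + l))
U(1001)/288727 = (2*1001/(-822 + 1001))/288727 = (2*1001/179)*(1/288727) = (2*1001*(1/179))*(1/288727) = (2002/179)*(1/288727) = 2002/51682133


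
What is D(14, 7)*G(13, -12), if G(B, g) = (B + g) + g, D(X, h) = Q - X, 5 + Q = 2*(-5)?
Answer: 319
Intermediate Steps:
Q = -15 (Q = -5 + 2*(-5) = -5 - 10 = -15)
D(X, h) = -15 - X
G(B, g) = B + 2*g
D(14, 7)*G(13, -12) = (-15 - 1*14)*(13 + 2*(-12)) = (-15 - 14)*(13 - 24) = -29*(-11) = 319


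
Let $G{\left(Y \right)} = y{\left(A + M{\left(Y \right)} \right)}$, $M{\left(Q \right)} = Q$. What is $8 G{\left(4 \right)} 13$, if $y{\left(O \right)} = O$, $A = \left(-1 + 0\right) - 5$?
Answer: $-208$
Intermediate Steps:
$A = -6$ ($A = -1 - 5 = -6$)
$G{\left(Y \right)} = -6 + Y$
$8 G{\left(4 \right)} 13 = 8 \left(-6 + 4\right) 13 = 8 \left(-2\right) 13 = \left(-16\right) 13 = -208$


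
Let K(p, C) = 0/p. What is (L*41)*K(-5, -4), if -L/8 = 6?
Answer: 0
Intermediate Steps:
L = -48 (L = -8*6 = -48)
K(p, C) = 0
(L*41)*K(-5, -4) = -48*41*0 = -1968*0 = 0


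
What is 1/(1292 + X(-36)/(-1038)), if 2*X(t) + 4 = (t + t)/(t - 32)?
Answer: 17646/22798657 ≈ 0.00077399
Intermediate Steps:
X(t) = -2 + t/(-32 + t) (X(t) = -2 + ((t + t)/(t - 32))/2 = -2 + ((2*t)/(-32 + t))/2 = -2 + (2*t/(-32 + t))/2 = -2 + t/(-32 + t))
1/(1292 + X(-36)/(-1038)) = 1/(1292 + ((64 - 1*(-36))/(-32 - 36))/(-1038)) = 1/(1292 + ((64 + 36)/(-68))*(-1/1038)) = 1/(1292 - 1/68*100*(-1/1038)) = 1/(1292 - 25/17*(-1/1038)) = 1/(1292 + 25/17646) = 1/(22798657/17646) = 17646/22798657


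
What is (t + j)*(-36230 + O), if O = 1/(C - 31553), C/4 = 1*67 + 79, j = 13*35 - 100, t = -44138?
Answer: 49124826832993/30969 ≈ 1.5863e+9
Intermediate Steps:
j = 355 (j = 455 - 100 = 355)
C = 584 (C = 4*(1*67 + 79) = 4*(67 + 79) = 4*146 = 584)
O = -1/30969 (O = 1/(584 - 31553) = 1/(-30969) = -1/30969 ≈ -3.2290e-5)
(t + j)*(-36230 + O) = (-44138 + 355)*(-36230 - 1/30969) = -43783*(-1122006871/30969) = 49124826832993/30969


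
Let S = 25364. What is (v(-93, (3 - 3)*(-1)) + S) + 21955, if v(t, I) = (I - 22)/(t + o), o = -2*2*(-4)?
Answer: 331235/7 ≈ 47319.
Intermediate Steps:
o = 16 (o = -4*(-4) = 16)
v(t, I) = (-22 + I)/(16 + t) (v(t, I) = (I - 22)/(t + 16) = (-22 + I)/(16 + t))
(v(-93, (3 - 3)*(-1)) + S) + 21955 = ((-22 + (3 - 3)*(-1))/(16 - 93) + 25364) + 21955 = ((-22 + 0*(-1))/(-77) + 25364) + 21955 = (-(-22 + 0)/77 + 25364) + 21955 = (-1/77*(-22) + 25364) + 21955 = (2/7 + 25364) + 21955 = 177550/7 + 21955 = 331235/7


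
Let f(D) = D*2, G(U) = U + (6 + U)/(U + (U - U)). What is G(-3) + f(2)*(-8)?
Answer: -36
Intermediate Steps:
G(U) = U + (6 + U)/U (G(U) = U + (6 + U)/(U + 0) = U + (6 + U)/U)
f(D) = 2*D
G(-3) + f(2)*(-8) = (1 - 3 + 6/(-3)) + (2*2)*(-8) = (1 - 3 + 6*(-⅓)) + 4*(-8) = (1 - 3 - 2) - 32 = -4 - 32 = -36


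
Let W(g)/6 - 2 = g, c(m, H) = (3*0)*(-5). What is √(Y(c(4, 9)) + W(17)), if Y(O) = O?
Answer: √114 ≈ 10.677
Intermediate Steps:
c(m, H) = 0 (c(m, H) = 0*(-5) = 0)
W(g) = 12 + 6*g
√(Y(c(4, 9)) + W(17)) = √(0 + (12 + 6*17)) = √(0 + (12 + 102)) = √(0 + 114) = √114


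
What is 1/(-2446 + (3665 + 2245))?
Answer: 1/3464 ≈ 0.00028868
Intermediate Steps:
1/(-2446 + (3665 + 2245)) = 1/(-2446 + 5910) = 1/3464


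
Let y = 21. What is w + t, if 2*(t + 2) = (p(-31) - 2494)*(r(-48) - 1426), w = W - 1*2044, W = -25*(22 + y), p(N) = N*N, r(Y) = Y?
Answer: 1126700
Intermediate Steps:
p(N) = N**2
W = -1075 (W = -25*(22 + 21) = -25*43 = -1075)
w = -3119 (w = -1075 - 1*2044 = -1075 - 2044 = -3119)
t = 1129819 (t = -2 + (((-31)**2 - 2494)*(-48 - 1426))/2 = -2 + ((961 - 2494)*(-1474))/2 = -2 + (-1533*(-1474))/2 = -2 + (1/2)*2259642 = -2 + 1129821 = 1129819)
w + t = -3119 + 1129819 = 1126700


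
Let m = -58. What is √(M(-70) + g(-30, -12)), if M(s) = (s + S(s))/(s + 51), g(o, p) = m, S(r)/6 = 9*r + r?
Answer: 12*√418/19 ≈ 12.913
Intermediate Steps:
S(r) = 60*r (S(r) = 6*(9*r + r) = 6*(10*r) = 60*r)
g(o, p) = -58
M(s) = 61*s/(51 + s) (M(s) = (s + 60*s)/(s + 51) = (61*s)/(51 + s) = 61*s/(51 + s))
√(M(-70) + g(-30, -12)) = √(61*(-70)/(51 - 70) - 58) = √(61*(-70)/(-19) - 58) = √(61*(-70)*(-1/19) - 58) = √(4270/19 - 58) = √(3168/19) = 12*√418/19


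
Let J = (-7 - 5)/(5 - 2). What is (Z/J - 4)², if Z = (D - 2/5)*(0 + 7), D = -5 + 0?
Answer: 11881/400 ≈ 29.703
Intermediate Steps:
D = -5
J = -4 (J = -12/3 = -12*⅓ = -4)
Z = -189/5 (Z = (-5 - 2/5)*(0 + 7) = (-5 - 2*⅕)*7 = (-5 - ⅖)*7 = -27/5*7 = -189/5 ≈ -37.800)
(Z/J - 4)² = (-189/5/(-4) - 4)² = (-189/5*(-¼) - 4)² = (189/20 - 4)² = (109/20)² = 11881/400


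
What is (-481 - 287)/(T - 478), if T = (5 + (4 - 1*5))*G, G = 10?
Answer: 128/73 ≈ 1.7534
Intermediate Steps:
T = 40 (T = (5 + (4 - 1*5))*10 = (5 + (4 - 5))*10 = (5 - 1)*10 = 4*10 = 40)
(-481 - 287)/(T - 478) = (-481 - 287)/(40 - 478) = -768/(-438) = -768*(-1/438) = 128/73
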